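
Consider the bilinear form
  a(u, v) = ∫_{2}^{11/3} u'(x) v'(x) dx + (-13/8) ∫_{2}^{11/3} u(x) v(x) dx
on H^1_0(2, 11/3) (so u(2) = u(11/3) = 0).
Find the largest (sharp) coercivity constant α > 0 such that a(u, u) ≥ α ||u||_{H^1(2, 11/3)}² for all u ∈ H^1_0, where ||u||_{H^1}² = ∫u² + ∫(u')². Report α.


α = (-325 + 72*π^2)/(8*(25 + 9*π^2))

Coercivity of a(·,·) on H^1_0(2, 11/3) means a(u, u) ≥ α ||u||_{H^1}² for every u ∈ H^1_0.
The interval has length L = 5/3, and Poincaré/coercivity depend only on L. Here a(u, u) = ∫(u')² + (-13/8)·∫u².
Here c = -13/8 < 0 with |c| < (π/L)² = 9*π^2/25, so coercivity still holds. The condition a(u,u) ≥ α||u||_{H^1}² reads (1−α)∫(u')² ≥ (α−c)∫u². Any admissible α is ≤ 1 (rapidly oscillating u have ∫u²/∫(u')² → 0), and α = 1 would force 0 ≥ (1−c)∫u², impossible since c < 1; so 1−α > 0. By the sharp Poincaré inequality on H^1_0 of an interval of length L, ∫(u')² ≥ (π/L)²∫u² with equality for the first sine mode sin(π(x−x₀)/L) (x₀ the left endpoint), so the inequality holds for all u iff (1−α)(π/L)² ≥ α − c, i.e. α ≤ ((π/L)² + c)/((π/L)² + 1) = (1 + c(L/π)²)/(1 + (L/π)²). (Direct route, valid since c ≤ 0: Poincaré gives c∫u² ≥ c(L/π)²∫(u')², so a(u,u) ≥ (1 + c(L/π)²)∫(u')², while ||u||_{H^1}² ≤ (1 + (L/π)²)∫(u')²; dividing yields the same α.) With (π/L)² = 9*π^2/25 and c = -13/8, the largest admissible constant is α = ((π/L)² + c)/((π/L)² + 1).
Simplifying, α = (-325 + 72*π^2)/(8*(25 + 9*π^2)).


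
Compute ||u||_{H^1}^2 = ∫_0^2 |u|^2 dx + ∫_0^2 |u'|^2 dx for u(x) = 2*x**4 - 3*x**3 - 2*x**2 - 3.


||u||_{H^1}^2 = 42334/315

The H^1 norm (squared) on an interval (0, L) is
  ||u||_{H^1}^2 = ∫_0^L u(x)^2 dx + ∫_0^L u'(x)^2 dx.
Compute u'(x) = 8*x**3 - 9*x**2 - 4*x.
Then u(x)^2 = 4*x**8 - 12*x**7 + x**6 + 12*x**5 - 8*x**4 + 18*x**3 + 12*x**2 + 9 and u'(x)^2 = 64*x**6 - 144*x**5 + 17*x**4 + 72*x**3 + 16*x**2.
Integrate each monomial from 0 to 2 using ∫_0^2 c·x^n dx = c·2^(n+1)/(n+1):
  ∫_0^2 u(x)^2 dx = ∫_0^2 (4*x^8 - 12*x^7 + x^6 + 12*x^5 - 8*x^4 + 18*x^3 + 12*x^2 + 9) dx. Term by term:
    ∫_0^2 4*x^8 dx = 2048/9;  ∫_0^2 -12*x^7 dx = -384;  ∫_0^2 x^6 dx = 128/7;
    ∫_0^2 12*x^5 dx = 128;  ∫_0^2 -8*x^4 dx = -256/5;  ∫_0^2 18*x^3 dx = 72;
    ∫_0^2 12*x^2 dx = 32;  ∫_0^2 9 dx = 18.
  Sum: 2048/9 − 384 + 128/7 + 128 − 256/5 + 72 + 32 + 18 = 19102/315.
  ∫_0^2 u'(x)^2 dx = ∫_0^2 (64*x^6 - 144*x^5 + 17*x^4 + 72*x^3 + 16*x^2) dx. Term by term:
    ∫_0^2 64*x^6 dx = 8192/7;  ∫_0^2 -144*x^5 dx = -1536;  ∫_0^2 17*x^4 dx = 544/5;
    ∫_0^2 72*x^3 dx = 288;  ∫_0^2 16*x^2 dx = 128/3.
  Sum: 8192/7 − 1536 + 544/5 + 288 + 128/3 = 7744/105.
Adding: ||u||_{H^1}^2 = 19102/315 + 7744/105 = 42334/315.


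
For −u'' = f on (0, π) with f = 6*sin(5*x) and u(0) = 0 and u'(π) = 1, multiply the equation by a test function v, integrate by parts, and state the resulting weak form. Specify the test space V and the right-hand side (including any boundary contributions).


V = {v ∈ H^1(0, π) : v(0) = 0} (test functions vanish at x = 0 where u is specified); weak form: ∫_0^π u'v' dx = ∫_0^π (6*sin(5*x)) v dx + v(π) for all v ∈ V.

Multiply both sides by a test function v and integrate from 0 to π:
  ∫_0^π −u''(x) v(x) dx = ∫_0^π f(x) v(x) dx.
Integrate the LHS by parts once:
  ∫_0^π −u'' v dx = −[u'(x) v(x)]_0^π + ∫_0^π u'(x) v'(x) dx.
Thus ∫_0^π u'(x) v'(x) dx = ∫_0^π f(x) v(x) dx + [u'(x) v(x)]_0^π.
Choose V so that boundary terms are either known or forced to vanish.
Mixed BC: u(0) = 0 (Dirichlet) and u'(π) = 1 (Neumann). Define V = {v ∈ H^1(0, π) : v(0) = 0}. Then [u' v]_0^π = u'(π)·v(π) − u'(0)·0 = v(π).
Weak formulation: find u (satisfying any essential BC) such that ∫_0^π u'(x) v'(x) dx = ∫_0^π f v dx + v(π) for all v ∈ V (Dirichlet at 0 absorbed into V; Neumann datum at x = π contributes the boundary term).
Substituting f(x) = 6*sin(5*x), the right-hand side is ∫_0^π (6*sin(5*x)) v dx + v(π).


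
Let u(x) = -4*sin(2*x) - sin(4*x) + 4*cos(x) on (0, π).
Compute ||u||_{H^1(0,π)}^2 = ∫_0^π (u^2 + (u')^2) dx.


||u||_{H^1(0,π)}^2 = -1408/15 + 129*π/2

u'(x) = -4*sin(x) - 8*cos(2*x) - 4*cos(4*x).
Expand u² and (u')² and integrate term by term on (0, π), using: for integers n ≥ 1, ∫_0^π sin²(nx) dx = ∫_0^π cos²(nx) dx = π/2; for n ≠ n', ∫_0^π sin(nx)sin(n'x) dx = ∫_0^π cos(nx)cos(n'x) dx = 0; and by product-to-sum, ∫_0^π sin(nx)cos(n'x) dx = ½∫_0^π [sin((n+n')x) + sin((n−n')x)] dx, which is 0 when n+n' is even and 2n/(n²−n'²) when n+n' is odd (it need not vanish on (0, π)).
  u² squared terms: (-1)²·∫sin(4x)² dx = 1·π/2 = π/2;  (-4)²·∫sin(2x)² dx = 16·π/2 = 8*π;  (4)²·∫cos(x)² dx = 16·π/2 = 8*π.
  u² cross terms: 2·(-1)·(-4)·∫sin(4x)·sin(2x) dx = 8·(0) = 0;  2·(-1)·(4)·∫sin(4x)·cos(x) dx = -8·(8/15) = -64/15;  2·(-4)·(4)·∫sin(2x)·cos(x) dx = -32·(4/3) = -128/3.
  So ∫_0^π u² dx = π/2 + 8*π + 8*π + 0 − 64/15 − 128/3 = -704/15 + 33*π/2.
  (u')² squared terms: (-8)²·∫cos(2x)² dx = 64·π/2 = 32*π;  (-4)²·∫cos(4x)² dx = 16·π/2 = 8*π;  (-4)²·∫sin(x)² dx = 16·π/2 = 8*π.
  (u')² cross terms: 2·(-8)·(-4)·∫cos(2x)·cos(4x) dx = 64·(0) = 0;  2·(-8)·(-4)·∫cos(2x)·sin(x) dx = 64·(-2/3) = -128/3;  2·(-4)·(-4)·∫cos(4x)·sin(x) dx = 32·(-2/15) = -64/15.
  So ∫_0^π (u')² dx = 32*π + 8*π + 8*π + 0 − 128/3 − 64/15 = -704/15 + 48*π.
||u||_{H^1}^2 = (-704/15 + 33*π/2) + (-704/15 + 48*π) = -1408/15 + 129*π/2.


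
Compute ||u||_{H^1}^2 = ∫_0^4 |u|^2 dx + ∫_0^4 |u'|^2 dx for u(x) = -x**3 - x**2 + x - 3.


||u||_{H^1}^2 = 225224/35

The H^1 norm (squared) on an interval (0, L) is
  ||u||_{H^1}^2 = ∫_0^L u(x)^2 dx + ∫_0^L u'(x)^2 dx.
Compute u'(x) = -3*x**2 - 2*x + 1.
Then u(x)^2 = x**6 + 2*x**5 - x**4 + 4*x**3 + 7*x**2 - 6*x + 9 and u'(x)^2 = 9*x**4 + 12*x**3 - 2*x**2 - 4*x + 1.
Integrate each monomial from 0 to 4 using ∫_0^4 c·x^n dx = c·4^(n+1)/(n+1):
  ∫_0^4 u(x)^2 dx = ∫_0^4 (x^6 + 2*x^5 - x^4 + 4*x^3 + 7*x^2 - 6*x + 9) dx. Term by term:
    ∫_0^4 x^6 dx = 16384/7;  ∫_0^4 2*x^5 dx = 4096/3;  ∫_0^4 -x^4 dx = -1024/5;
    ∫_0^4 4*x^3 dx = 256;  ∫_0^4 7*x^2 dx = 448/3;  ∫_0^4 -6*x dx = -48;
    ∫_0^4 9 dx = 36.
  Sum: 16384/7 + 4096/3 − 1024/5 + 256 + 448/3 − 48 + 36 = 408916/105.
  ∫_0^4 u'(x)^2 dx = ∫_0^4 (9*x^4 + 12*x^3 - 2*x^2 - 4*x + 1) dx. Term by term:
    ∫_0^4 9*x^4 dx = 9216/5;  ∫_0^4 12*x^3 dx = 768;  ∫_0^4 -2*x^2 dx = -128/3;
    ∫_0^4 -4*x dx = -32;  ∫_0^4 1 dx = 4.
  Sum: 9216/5 + 768 − 128/3 − 32 + 4 = 38108/15.
Adding: ||u||_{H^1}^2 = 408916/105 + 38108/15 = 225224/35.


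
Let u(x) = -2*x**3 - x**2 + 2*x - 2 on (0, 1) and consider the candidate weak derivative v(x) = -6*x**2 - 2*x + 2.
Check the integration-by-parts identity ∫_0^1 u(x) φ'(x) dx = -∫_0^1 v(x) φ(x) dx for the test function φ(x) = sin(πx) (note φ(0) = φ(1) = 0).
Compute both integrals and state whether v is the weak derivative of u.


LHS = -24/π^3 + 4/π, RHS = -24/π^3 + 4/π. Yes, v = u' weakly.

u(x) = -2*x**3 - x**2 + 2*x - 2, classical derivative u'(x) = -6*x**2 - 2*x + 2.
φ(x) = sin(πx), so φ'(x) = π*cos(π*x).
Note φ(0) = φ(1) = 0, so the boundary term u·φ vanishes.
LHS = ∫_0^1 u(x) φ'(x) dx = ∫_0^1 (-2*π*x^3*cos(π*x) - π*x^2*cos(π*x) + 2*π*x*cos(π*x) - 2*π*cos(π*x)) dx. Term by term:
  ∫_0^1 -2*π*cos(π*x) dx = 0;  ∫_0^1 -π*x^2*cos(π*x) dx = 2/π;  ∫_0^1 -2*π*x^3*cos(π*x) dx = -24/π^3 + 6/π;
  ∫_0^1 2*π*x*cos(π*x) dx = -4/π.
Sum: 0 + 2/π + -24/π^3 + 6/π − 4/π = -24/π^3 + 4/π.
So LHS = -24/π^3 + 4/π.
∫_0^1 v(x) φ(x) dx = ∫_0^1 (-6*x^2*sin(π*x) - 2*x*sin(π*x) + 2*sin(π*x)) dx. Term by term:
  ∫_0^1 2*sin(π*x) dx = 4/π;  ∫_0^1 -6*x^2*sin(π*x) dx = -6/π + 24/π^3;  ∫_0^1 -2*x*sin(π*x) dx = -2/π.
Sum: 4/π + -6/π + 24/π^3 − 2/π = -4/π + 24/π^3.
So RHS = -∫_0^1 v(x) φ(x) dx = -24/π^3 + 4/π.
LHS = RHS, so the identity holds for this test φ.
Moreover u is smooth here and v(x) = u'(x) = -6*x**2 - 2*x + 2 pointwise, so the identity holds for every test function. Hence v is the weak derivative of u.


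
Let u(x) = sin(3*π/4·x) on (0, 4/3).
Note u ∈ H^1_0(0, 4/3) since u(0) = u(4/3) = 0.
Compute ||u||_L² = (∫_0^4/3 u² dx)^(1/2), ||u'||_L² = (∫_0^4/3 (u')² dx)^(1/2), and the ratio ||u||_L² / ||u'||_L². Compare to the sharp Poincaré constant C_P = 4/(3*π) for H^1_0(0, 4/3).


||u||_L² / ||u'||_L² = 4/(3*π) = C_P.

u(x) = sin(3*π/4·x), so u'(x) = 3*π*cos(3*π*x/4)/4.
Writing u(x) = A·sin(kπx/L) with A = 1 and k = 1, use ∫_0^L sin²(kπx/L) dx = L/2 and ∫_0^L cos²(kπx/L) dx = L/2.
u² = 1·sin²(3*π/4·x) and (u')² = 9*π^2/16·cos²(3*π/4·x), and each of sin², cos² integrates to L/2 = 2/3 over (0, 4/3).
∫_0^4/3 u² dx = 2/3, so ||u||_L² = sqrt(6)/3.
∫_0^4/3 (u')² dx = 3*π^2/8, so ||u'||_L² = sqrt(6)*π/4.
Ratio ||u||_L² / ||u'||_L² = 4/(3*π).
Sharp Poincaré constant on H^1_0(0, 4/3) is C_P = L/π = 4/(3*π), achieved by sin(3*π/4·x).
This is the k = 1 eigenfunction (up to amplitude), so the ratio equals the sharp Poincaré constant exactly.


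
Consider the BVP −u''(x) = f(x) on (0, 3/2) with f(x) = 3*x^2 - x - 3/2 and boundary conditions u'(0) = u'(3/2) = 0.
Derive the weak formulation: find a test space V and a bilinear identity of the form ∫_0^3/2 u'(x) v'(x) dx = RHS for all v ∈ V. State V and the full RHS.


V = H^1(0, 3/2) (no boundary constraint on v; u is determined up to an additive constant); weak form: ∫_0^3/2 u'v' dx = ∫_0^3/2 (3*x^2 - x - 3/2) v dx for all v ∈ V.

Multiply both sides by a test function v and integrate from 0 to 3/2:
  ∫_0^3/2 −u''(x) v(x) dx = ∫_0^3/2 f(x) v(x) dx.
Integrate the LHS by parts once:
  ∫_0^3/2 −u'' v dx = −[u'(x) v(x)]_0^3/2 + ∫_0^3/2 u'(x) v'(x) dx.
Thus ∫_0^3/2 u'(x) v'(x) dx = ∫_0^3/2 f(x) v(x) dx + [u'(x) v(x)]_0^3/2.
Choose V so that boundary terms are either known or forced to vanish.
u has homogeneous Neumann: u'(0) = u'(3/2) = 0. So [u' v]_0^3/2 = 0·v(3/2) − 0·v(0) = 0 for any v; take V = H^1(0, 3/2).
Weak formulation: find u (satisfying any essential BC) such that ∫_0^3/2 u'(x) v'(x) dx = ∫_0^3/2 f v dx for all v ∈ V (homogeneous Neumann, so boundary terms vanish).
Substituting f(x) = 3*x^2 - x - 3/2, the right-hand side is ∫_0^3/2 (3*x^2 - x - 3/2) v dx.
Compatibility check (pure Neumann): taking v ≡ 1 ∈ V gives 0 = ∫_0^3/2 f dx + (0) − (0), i.e. ∫_0^3/2 f dx must equal u'(0) − u'(3/2) = 0. Indeed ∫_0^3/2 (3*x^2 - x - 3/2) dx = 0, so the data are compatible. The solution is then unique only up to an additive constant (fix it e.g. by requiring ∫_0^3/2 u dx = 0).


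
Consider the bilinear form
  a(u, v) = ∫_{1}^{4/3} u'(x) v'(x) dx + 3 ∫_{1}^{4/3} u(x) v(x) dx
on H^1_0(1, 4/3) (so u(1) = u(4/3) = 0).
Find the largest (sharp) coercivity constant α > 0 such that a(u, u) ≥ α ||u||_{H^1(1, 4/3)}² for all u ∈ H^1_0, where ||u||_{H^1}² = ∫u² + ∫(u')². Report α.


α = 1

Coercivity of a(·,·) on H^1_0(1, 4/3) means a(u, u) ≥ α ||u||_{H^1}² for every u ∈ H^1_0.
The interval has length L = 1/3, and Poincaré/coercivity depend only on L. Here a(u, u) = ∫(u')² + (3)·∫u².
Here c = 3 ≥ 1, so a(u,u) = ∫(u')² + c∫u² ≥ ∫(u')² + ∫u² = ||u||_{H^1}², i.e. α = 1 works. No larger α is possible: a(u,u) ≥ α||u||_{H^1}² means (1−α)∫(u')² ≥ (α−c)∫u², and for the modes u_n = sin(nπ(x−x₀)/L) (x₀ the left endpoint) one has ∫u_n²/∫(u_n')² = (L/(nπ))² → 0, so a(u_n,u_n)/||u_n||_{H^1}² → 1. Hence the optimal constant is α = 1.
Therefore α = 1.


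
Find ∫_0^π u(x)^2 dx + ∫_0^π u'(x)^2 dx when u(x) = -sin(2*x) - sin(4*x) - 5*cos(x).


||u||_{H^1(0,π)}^2 = 112/3 + 36*π

u'(x) = 5*sin(x) - 2*cos(2*x) - 4*cos(4*x).
Expand u² and (u')² and integrate term by term on (0, π), using: for integers n ≥ 1, ∫_0^π sin²(nx) dx = ∫_0^π cos²(nx) dx = π/2; for n ≠ n', ∫_0^π sin(nx)sin(n'x) dx = ∫_0^π cos(nx)cos(n'x) dx = 0; and by product-to-sum, ∫_0^π sin(nx)cos(n'x) dx = ½∫_0^π [sin((n+n')x) + sin((n−n')x)] dx, which is 0 when n+n' is even and 2n/(n²−n'²) when n+n' is odd (it need not vanish on (0, π)).
  u² squared terms: (-1)²·∫sin(2x)² dx = 1·π/2 = π/2;  (-1)²·∫sin(4x)² dx = 1·π/2 = π/2;  (-5)²·∫cos(x)² dx = 25·π/2 = 25*π/2.
  u² cross terms: 2·(-1)·(-1)·∫sin(2x)·sin(4x) dx = 2·(0) = 0;  2·(-1)·(-5)·∫sin(2x)·cos(x) dx = 10·(4/3) = 40/3;  2·(-1)·(-5)·∫sin(4x)·cos(x) dx = 10·(8/15) = 16/3.
  So ∫_0^π u² dx = π/2 + π/2 + 25*π/2 + 0 + 40/3 + 16/3 = 56/3 + 27*π/2.
  (u')² squared terms: (-4)²·∫cos(4x)² dx = 16·π/2 = 8*π;  (-2)²·∫cos(2x)² dx = 4·π/2 = 2*π;  (5)²·∫sin(x)² dx = 25·π/2 = 25*π/2.
  (u')² cross terms: 2·(-4)·(-2)·∫cos(4x)·cos(2x) dx = 16·(0) = 0;  2·(-4)·(5)·∫cos(4x)·sin(x) dx = -40·(-2/15) = 16/3;  2·(-2)·(5)·∫cos(2x)·sin(x) dx = -20·(-2/3) = 40/3.
  So ∫_0^π (u')² dx = 8*π + 2*π + 25*π/2 + 0 + 16/3 + 40/3 = 56/3 + 45*π/2.
||u||_{H^1}^2 = (56/3 + 27*π/2) + (56/3 + 45*π/2) = 112/3 + 36*π.


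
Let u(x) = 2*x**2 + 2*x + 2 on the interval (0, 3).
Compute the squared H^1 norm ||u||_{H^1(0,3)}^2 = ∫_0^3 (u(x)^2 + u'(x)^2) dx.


||u||_{H^1}^2 = 3702/5

The H^1 norm (squared) on an interval (0, L) is
  ||u||_{H^1}^2 = ∫_0^L u(x)^2 dx + ∫_0^L u'(x)^2 dx.
Compute u'(x) = 4*x + 2.
Then u(x)^2 = 4*x**4 + 8*x**3 + 12*x**2 + 8*x + 4 and u'(x)^2 = 16*x**2 + 16*x + 4.
Integrate each monomial from 0 to 3 using ∫_0^3 c·x^n dx = c·3^(n+1)/(n+1):
  ∫_0^3 u(x)^2 dx = ∫_0^3 (4*x^4 + 8*x^3 + 12*x^2 + 8*x + 4) dx. Term by term:
    ∫_0^3 4*x^4 dx = 972/5;  ∫_0^3 8*x^3 dx = 162;  ∫_0^3 12*x^2 dx = 108;
    ∫_0^3 8*x dx = 36;  ∫_0^3 4 dx = 12.
  Sum: 972/5 + 162 + 108 + 36 + 12 = 2562/5.
  ∫_0^3 u'(x)^2 dx = ∫_0^3 (16*x^2 + 16*x + 4) dx. Term by term:
    ∫_0^3 16*x^2 dx = 144;  ∫_0^3 16*x dx = 72;  ∫_0^3 4 dx = 12.
  Sum: 144 + 72 + 12 = 228.
Adding: ||u||_{H^1}^2 = 2562/5 + 228 = 3702/5.


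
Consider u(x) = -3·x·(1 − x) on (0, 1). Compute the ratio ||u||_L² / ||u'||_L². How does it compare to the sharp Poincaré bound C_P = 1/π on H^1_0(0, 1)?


||u||_L² / ||u'||_L² = sqrt(10)/10 < C_P = 1/π.

u(x) = -3·x·(1 − x), so u'(x) = 6*x - 3.
u(x) = -3·x·(1 − x) vanishes at x = 0 and x = 1, so u ∈ H^1_0(0, 1). Differentiate via the product rule and integrate the resulting polynomials term by term.
  ∫_0^1 u² dx = ∫_0^1 (9*x^4 - 18*x^3 + 9*x^2) dx. Term by term:
    ∫_0^1 9*x^4 dx = 9/5;  ∫_0^1 -18*x^3 dx = -9/2;  ∫_0^1 9*x^2 dx = 3.
  Sum: 9/5 − 9/2 + 3 = 3/10.
  ∫_0^1 (u')² dx = ∫_0^1 (36*x^2 - 36*x + 9) dx. Term by term:
    ∫_0^1 36*x^2 dx = 12;  ∫_0^1 -36*x dx = -18;  ∫_0^1 9 dx = 9.
  Sum: 12 − 18 + 9 = 3.
∫_0^1 u² dx = 3/10, so ||u||_L² = sqrt(30)/10.
∫_0^1 (u')² dx = 3, so ||u'||_L² = sqrt(3).
Ratio ||u||_L² / ||u'||_L² = sqrt(10)/10.
Sharp Poincaré constant on H^1_0(0, 1) is C_P = L/π = 1/π, achieved by sin(π·x).
A polynomial bump cannot attain the sharp Poincaré constant (only the first sine eigenfunction does), so the ratio is strictly less than C_P, consistent with ||u||_L² ≤ C_P ||u'||_L².


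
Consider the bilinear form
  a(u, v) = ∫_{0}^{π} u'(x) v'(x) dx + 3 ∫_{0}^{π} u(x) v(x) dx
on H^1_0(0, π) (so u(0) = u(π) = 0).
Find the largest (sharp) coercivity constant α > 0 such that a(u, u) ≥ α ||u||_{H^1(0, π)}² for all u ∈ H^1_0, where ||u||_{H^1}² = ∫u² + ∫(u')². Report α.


α = 1

Coercivity of a(·,·) on H^1_0(0, π) means a(u, u) ≥ α ||u||_{H^1}² for every u ∈ H^1_0.
The interval has length L = π, and Poincaré/coercivity depend only on L. Here a(u, u) = ∫(u')² + (3)·∫u².
Here c = 3 ≥ 1, so a(u,u) = ∫(u')² + c∫u² ≥ ∫(u')² + ∫u² = ||u||_{H^1}², i.e. α = 1 works. No larger α is possible: a(u,u) ≥ α||u||_{H^1}² means (1−α)∫(u')² ≥ (α−c)∫u², and for the modes u_n = sin(nπ(x−x₀)/L) (x₀ the left endpoint) one has ∫u_n²/∫(u_n')² = (L/(nπ))² → 0, so a(u_n,u_n)/||u_n||_{H^1}² → 1. Hence the optimal constant is α = 1.
Therefore α = 1.


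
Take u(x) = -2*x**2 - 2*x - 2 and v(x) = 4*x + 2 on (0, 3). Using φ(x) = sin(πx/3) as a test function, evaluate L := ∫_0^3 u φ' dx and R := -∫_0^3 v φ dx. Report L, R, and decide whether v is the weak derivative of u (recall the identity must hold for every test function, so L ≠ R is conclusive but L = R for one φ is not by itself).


LHS = 48/π, RHS = -48/π. No, v is not the weak derivative of u.

u(x) = -2*x**2 - 2*x - 2, classical derivative u'(x) = -4*x - 2.
φ(x) = sin(πx/3), so φ'(x) = π*cos(π*x/3)/3.
Note φ(0) = φ(3) = 0, so the boundary term u·φ vanishes.
LHS = ∫_0^3 u(x) φ'(x) dx = ∫_0^3 (-2*π*x^2*cos(π*x/3)/3 - 2*π*x*cos(π*x/3)/3 - 2*π*cos(π*x/3)/3) dx. Term by term:
  ∫_0^3 -2*π*cos(π*x/3)/3 dx = 0;  ∫_0^3 -2*π*x*cos(π*x/3)/3 dx = 12/π;  ∫_0^3 -2*π*x^2*cos(π*x/3)/3 dx = 36/π.
Sum: 0 + 12/π + 36/π = 48/π.
So LHS = 48/π.
∫_0^3 v(x) φ(x) dx = ∫_0^3 (4*x*sin(π*x/3) + 2*sin(π*x/3)) dx. Term by term:
  ∫_0^3 2*sin(π*x/3) dx = 12/π;  ∫_0^3 4*x*sin(π*x/3) dx = 36/π.
Sum: 12/π + 36/π = 48/π.
So RHS = -∫_0^3 v(x) φ(x) dx = -48/π.
LHS − RHS = 96/π ≠ 0, so the identity fails.
(For a valid weak derivative the identity must hold for EVERY test function, in particular this one. The failure shows v is NOT the weak derivative of u.)
Correct weak derivative would be u'(x) = -4*x - 2.


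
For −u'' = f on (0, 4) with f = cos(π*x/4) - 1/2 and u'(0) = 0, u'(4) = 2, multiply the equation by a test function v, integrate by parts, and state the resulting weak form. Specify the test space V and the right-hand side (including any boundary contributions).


V = H^1(0, 4) (v unrestricted at boundary; u is determined up to an additive constant); weak form: ∫_0^4 u'v' dx = ∫_0^4 (cos(π*x/4) - 1/2) v dx + 2·v(4) for all v ∈ V.

Multiply both sides by a test function v and integrate from 0 to 4:
  ∫_0^4 −u''(x) v(x) dx = ∫_0^4 f(x) v(x) dx.
Integrate the LHS by parts once:
  ∫_0^4 −u'' v dx = −[u'(x) v(x)]_0^4 + ∫_0^4 u'(x) v'(x) dx.
Thus ∫_0^4 u'(x) v'(x) dx = ∫_0^4 f(x) v(x) dx + [u'(x) v(x)]_0^4.
Choose V so that boundary terms are either known or forced to vanish.
u has inhomogeneous Neumann u'(0) = 0, u'(4) = 2. [u' v]_0^4 = (2)·v(4) − (0)·v(0) = 2·v(4). Take V = H^1(0, 4); boundary term becomes part of RHS.
Weak formulation: find u (satisfying any essential BC) such that ∫_0^4 u'(x) v'(x) dx = ∫_0^4 f v dx + 2·v(4) for all v ∈ V (Neumann data are natural BCs: they enter the RHS as boundary terms).
Substituting f(x) = cos(π*x/4) - 1/2, the right-hand side is ∫_0^4 (cos(π*x/4) - 1/2) v dx + 2·v(4).
Compatibility check (pure Neumann): taking v ≡ 1 ∈ V gives 0 = ∫_0^4 f dx + (2) − (0), i.e. ∫_0^4 f dx must equal u'(0) − u'(4) = -2. Indeed ∫_0^4 (cos(π*x/4) - 1/2) dx = -2, so the data are compatible. The solution is then unique only up to an additive constant (fix it e.g. by requiring ∫_0^4 u dx = 0).


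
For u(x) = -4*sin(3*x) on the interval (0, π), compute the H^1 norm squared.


||u||_{H^1(0,π)}^2 = 80*π

u'(x) = -12*cos(3*x).
Expand u² and (u')² and integrate term by term on (0, π), using: for integers n ≥ 1, ∫_0^π sin²(nx) dx = ∫_0^π cos²(nx) dx = π/2; for n ≠ n', ∫_0^π sin(nx)sin(n'x) dx = ∫_0^π cos(nx)cos(n'x) dx = 0; and by product-to-sum, ∫_0^π sin(nx)cos(n'x) dx = ½∫_0^π [sin((n+n')x) + sin((n−n')x)] dx, which is 0 when n+n' is even and 2n/(n²−n'²) when n+n' is odd (it need not vanish on (0, π)).
  u² squared terms: (-4)²·∫sin(3x)² dx = 16·π/2 = 8*π.
  So ∫_0^π u² dx = 8*π.
  (u')² squared terms: (-12)²·∫cos(3x)² dx = 144·π/2 = 72*π.
  So ∫_0^π (u')² dx = 72*π.
||u||_{H^1}^2 = (8*π) + (72*π) = 80*π.


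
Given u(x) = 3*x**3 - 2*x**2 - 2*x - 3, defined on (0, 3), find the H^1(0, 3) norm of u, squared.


||u||_{H^1}^2 = 235911/70

The H^1 norm (squared) on an interval (0, L) is
  ||u||_{H^1}^2 = ∫_0^L u(x)^2 dx + ∫_0^L u'(x)^2 dx.
Compute u'(x) = 9*x**2 - 4*x - 2.
Then u(x)^2 = 9*x**6 - 12*x**5 - 8*x**4 - 10*x**3 + 16*x**2 + 12*x + 9 and u'(x)^2 = 81*x**4 - 72*x**3 - 20*x**2 + 16*x + 4.
Integrate each monomial from 0 to 3 using ∫_0^3 c·x^n dx = c·3^(n+1)/(n+1):
  ∫_0^3 u(x)^2 dx = ∫_0^3 (9*x^6 - 12*x^5 - 8*x^4 - 10*x^3 + 16*x^2 + 12*x + 9) dx. Term by term:
    ∫_0^3 9*x^6 dx = 19683/7;  ∫_0^3 -12*x^5 dx = -1458;  ∫_0^3 -8*x^4 dx = -1944/5;
    ∫_0^3 -10*x^3 dx = -405/2;  ∫_0^3 16*x^2 dx = 144;  ∫_0^3 12*x dx = 54;
    ∫_0^3 9 dx = 27.
  Sum: 19683/7 − 1458 − 1944/5 − 405/2 + 144 + 54 + 27 = 69129/70.
  ∫_0^3 u'(x)^2 dx = ∫_0^3 (81*x^4 - 72*x^3 - 20*x^2 + 16*x + 4) dx. Term by term:
    ∫_0^3 81*x^4 dx = 19683/5;  ∫_0^3 -72*x^3 dx = -1458;  ∫_0^3 -20*x^2 dx = -180;
    ∫_0^3 16*x dx = 72;  ∫_0^3 4 dx = 12.
  Sum: 19683/5 − 1458 − 180 + 72 + 12 = 11913/5.
Adding: ||u||_{H^1}^2 = 69129/70 + 11913/5 = 235911/70.


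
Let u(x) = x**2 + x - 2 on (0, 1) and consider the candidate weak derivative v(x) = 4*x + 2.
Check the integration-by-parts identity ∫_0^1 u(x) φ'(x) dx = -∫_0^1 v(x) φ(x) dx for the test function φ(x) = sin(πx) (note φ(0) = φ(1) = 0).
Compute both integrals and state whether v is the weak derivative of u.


LHS = -4/π, RHS = -8/π. No, v is not the weak derivative of u.

u(x) = x**2 + x - 2, classical derivative u'(x) = 2*x + 1.
φ(x) = sin(πx), so φ'(x) = π*cos(π*x).
Note φ(0) = φ(1) = 0, so the boundary term u·φ vanishes.
LHS = ∫_0^1 u(x) φ'(x) dx = ∫_0^1 (π*x^2*cos(π*x) + π*x*cos(π*x) - 2*π*cos(π*x)) dx. Term by term:
  ∫_0^1 -2*π*cos(π*x) dx = 0;  ∫_0^1 π*x*cos(π*x) dx = -2/π;  ∫_0^1 π*x^2*cos(π*x) dx = -2/π.
Sum: 0 − 2/π − 2/π = -4/π.
So LHS = -4/π.
∫_0^1 v(x) φ(x) dx = ∫_0^1 (4*x*sin(π*x) + 2*sin(π*x)) dx. Term by term:
  ∫_0^1 2*sin(π*x) dx = 4/π;  ∫_0^1 4*x*sin(π*x) dx = 4/π.
Sum: 4/π + 4/π = 8/π.
So RHS = -∫_0^1 v(x) φ(x) dx = -8/π.
LHS − RHS = 4/π ≠ 0, so the identity fails.
(For a valid weak derivative the identity must hold for EVERY test function, in particular this one. The failure shows v is NOT the weak derivative of u.)
Correct weak derivative would be u'(x) = 2*x + 1.


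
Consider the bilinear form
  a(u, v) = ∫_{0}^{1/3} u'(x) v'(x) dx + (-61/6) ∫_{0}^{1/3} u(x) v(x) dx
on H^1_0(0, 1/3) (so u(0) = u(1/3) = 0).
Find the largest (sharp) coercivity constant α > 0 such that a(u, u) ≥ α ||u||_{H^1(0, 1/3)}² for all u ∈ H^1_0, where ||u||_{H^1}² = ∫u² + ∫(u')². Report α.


α = (-61 + 54*π^2)/(6*(1 + 9*π^2))

Coercivity of a(·,·) on H^1_0(0, 1/3) means a(u, u) ≥ α ||u||_{H^1}² for every u ∈ H^1_0.
The interval has length L = 1/3, and Poincaré/coercivity depend only on L. Here a(u, u) = ∫(u')² + (-61/6)·∫u².
Here c = -61/6 < 0 with |c| < (π/L)² = 9*π^2, so coercivity still holds. The condition a(u,u) ≥ α||u||_{H^1}² reads (1−α)∫(u')² ≥ (α−c)∫u². Any admissible α is ≤ 1 (rapidly oscillating u have ∫u²/∫(u')² → 0), and α = 1 would force 0 ≥ (1−c)∫u², impossible since c < 1; so 1−α > 0. By the sharp Poincaré inequality on H^1_0 of an interval of length L, ∫(u')² ≥ (π/L)²∫u² with equality for the first sine mode sin(π(x−x₀)/L) (x₀ the left endpoint), so the inequality holds for all u iff (1−α)(π/L)² ≥ α − c, i.e. α ≤ ((π/L)² + c)/((π/L)² + 1) = (1 + c(L/π)²)/(1 + (L/π)²). (Direct route, valid since c ≤ 0: Poincaré gives c∫u² ≥ c(L/π)²∫(u')², so a(u,u) ≥ (1 + c(L/π)²)∫(u')², while ||u||_{H^1}² ≤ (1 + (L/π)²)∫(u')²; dividing yields the same α.) With (π/L)² = 9*π^2 and c = -61/6, the largest admissible constant is α = ((π/L)² + c)/((π/L)² + 1).
Simplifying, α = (-61 + 54*π^2)/(6*(1 + 9*π^2)).


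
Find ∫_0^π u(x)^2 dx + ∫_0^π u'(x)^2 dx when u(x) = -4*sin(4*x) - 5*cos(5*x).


||u||_{H^1(0,π)}^2 = -8320/9 + 461*π

u'(x) = 25*sin(5*x) - 16*cos(4*x).
Expand u² and (u')² and integrate term by term on (0, π), using: for integers n ≥ 1, ∫_0^π sin²(nx) dx = ∫_0^π cos²(nx) dx = π/2; for n ≠ n', ∫_0^π sin(nx)sin(n'x) dx = ∫_0^π cos(nx)cos(n'x) dx = 0; and by product-to-sum, ∫_0^π sin(nx)cos(n'x) dx = ½∫_0^π [sin((n+n')x) + sin((n−n')x)] dx, which is 0 when n+n' is even and 2n/(n²−n'²) when n+n' is odd (it need not vanish on (0, π)).
  u² squared terms: (-5)²·∫cos(5x)² dx = 25·π/2 = 25*π/2;  (-4)²·∫sin(4x)² dx = 16·π/2 = 8*π.
  u² cross terms: 2·(-5)·(-4)·∫cos(5x)·sin(4x) dx = 40·(-8/9) = -320/9.
  So ∫_0^π u² dx = 25*π/2 + 8*π − 320/9 = -320/9 + 41*π/2.
  (u')² squared terms: (-16)²·∫cos(4x)² dx = 256·π/2 = 128*π;  (25)²·∫sin(5x)² dx = 625·π/2 = 625*π/2.
  (u')² cross terms: 2·(-16)·(25)·∫cos(4x)·sin(5x) dx = -800·(10/9) = -8000/9.
  So ∫_0^π (u')² dx = 128*π + 625*π/2 − 8000/9 = -8000/9 + 881*π/2.
||u||_{H^1}^2 = (-320/9 + 41*π/2) + (-8000/9 + 881*π/2) = -8320/9 + 461*π.


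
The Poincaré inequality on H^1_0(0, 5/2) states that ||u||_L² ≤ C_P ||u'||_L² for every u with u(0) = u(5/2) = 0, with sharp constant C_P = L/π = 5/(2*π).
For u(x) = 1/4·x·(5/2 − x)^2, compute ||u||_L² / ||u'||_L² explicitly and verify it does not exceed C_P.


||u||_L² / ||u'||_L² = 5*sqrt(14)/28 < C_P = 5/(2*π).

u(x) = 1/4·x·(5/2 − x)^2, so u'(x) = (2*x - 5)*(6*x - 5)/16.
u(x) = 1/4·x·(5/2 − x)^2 vanishes at x = 0 and x = 5/2, so u ∈ H^1_0(0, 5/2). Differentiate via the product rule and integrate the resulting polynomials term by term.
  ∫_0^5/2 u² dx = ∫_0^5/2 (x^6/16 - 5*x^5/8 + 75*x^4/32 - 125*x^3/32 + 625*x^2/256) dx. Term by term:
    ∫_0^5/2 x^6/16 dx = 78125/14336;  ∫_0^5/2 -5*x^5/8 dx = -78125/3072;  ∫_0^5/2 75*x^4/32 dx = 46875/1024;
    ∫_0^5/2 -125*x^3/32 dx = -78125/2048;  ∫_0^5/2 625*x^2/256 dx = 78125/6144.
  Sum: 78125/14336 − 78125/3072 + 46875/1024 − 78125/2048 + 78125/6144 = 15625/43008.
  ∫_0^5/2 (u')² dx = ∫_0^5/2 (9*x^4/16 - 15*x^3/4 + 275*x^2/32 - 125*x/16 + 625/256) dx. Term by term:
    ∫_0^5/2 9*x^4/16 dx = 5625/512;  ∫_0^5/2 -15*x^3/4 dx = -9375/256;  ∫_0^5/2 275*x^2/32 dx = 34375/768;
    ∫_0^5/2 -125*x/16 dx = -3125/128;  ∫_0^5/2 625/256 dx = 3125/512.
  Sum: 5625/512 − 9375/256 + 34375/768 − 3125/128 + 3125/512 = 625/768.
∫_0^5/2 u² dx = 15625/43008, so ||u||_L² = 125*sqrt(42)/1344.
∫_0^5/2 (u')² dx = 625/768, so ||u'||_L² = 25*sqrt(3)/48.
Ratio ||u||_L² / ||u'||_L² = 5*sqrt(14)/28.
Sharp Poincaré constant on H^1_0(0, 5/2) is C_P = L/π = 5/(2*π), achieved by sin(2*π/5·x).
A polynomial bump cannot attain the sharp Poincaré constant (only the first sine eigenfunction does), so the ratio is strictly less than C_P, consistent with ||u||_L² ≤ C_P ||u'||_L².


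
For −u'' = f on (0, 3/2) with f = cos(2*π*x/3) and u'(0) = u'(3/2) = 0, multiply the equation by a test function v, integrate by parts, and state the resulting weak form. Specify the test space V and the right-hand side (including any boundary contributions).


V = H^1(0, 3/2) (no boundary constraint on v; u is determined up to an additive constant); weak form: ∫_0^3/2 u'v' dx = ∫_0^3/2 (cos(2*π*x/3)) v dx for all v ∈ V.

Multiply both sides by a test function v and integrate from 0 to 3/2:
  ∫_0^3/2 −u''(x) v(x) dx = ∫_0^3/2 f(x) v(x) dx.
Integrate the LHS by parts once:
  ∫_0^3/2 −u'' v dx = −[u'(x) v(x)]_0^3/2 + ∫_0^3/2 u'(x) v'(x) dx.
Thus ∫_0^3/2 u'(x) v'(x) dx = ∫_0^3/2 f(x) v(x) dx + [u'(x) v(x)]_0^3/2.
Choose V so that boundary terms are either known or forced to vanish.
u has homogeneous Neumann: u'(0) = u'(3/2) = 0. So [u' v]_0^3/2 = 0·v(3/2) − 0·v(0) = 0 for any v; take V = H^1(0, 3/2).
Weak formulation: find u (satisfying any essential BC) such that ∫_0^3/2 u'(x) v'(x) dx = ∫_0^3/2 f v dx for all v ∈ V (homogeneous Neumann, so boundary terms vanish).
Substituting f(x) = cos(2*π*x/3), the right-hand side is ∫_0^3/2 (cos(2*π*x/3)) v dx.
Compatibility check (pure Neumann): taking v ≡ 1 ∈ V gives 0 = ∫_0^3/2 f dx + (0) − (0), i.e. ∫_0^3/2 f dx must equal u'(0) − u'(3/2) = 0. Indeed ∫_0^3/2 (cos(2*π*x/3)) dx = 0, so the data are compatible. The solution is then unique only up to an additive constant (fix it e.g. by requiring ∫_0^3/2 u dx = 0).


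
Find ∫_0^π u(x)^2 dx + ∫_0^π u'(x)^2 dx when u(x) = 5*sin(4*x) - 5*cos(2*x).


||u||_{H^1(0,π)}^2 = 275*π

u'(x) = 10*sin(2*x) + 20*cos(4*x).
Expand u² and (u')² and integrate term by term on (0, π), using: for integers n ≥ 1, ∫_0^π sin²(nx) dx = ∫_0^π cos²(nx) dx = π/2; for n ≠ n', ∫_0^π sin(nx)sin(n'x) dx = ∫_0^π cos(nx)cos(n'x) dx = 0; and by product-to-sum, ∫_0^π sin(nx)cos(n'x) dx = ½∫_0^π [sin((n+n')x) + sin((n−n')x)] dx, which is 0 when n+n' is even and 2n/(n²−n'²) when n+n' is odd (it need not vanish on (0, π)).
  u² squared terms: (-5)²·∫cos(2x)² dx = 25·π/2 = 25*π/2;  (5)²·∫sin(4x)² dx = 25·π/2 = 25*π/2.
  u² cross terms: 2·(-5)·(5)·∫cos(2x)·sin(4x) dx = -50·(0) = 0.
  So ∫_0^π u² dx = 25*π/2 + 25*π/2 + 0 = 25*π.
  (u')² squared terms: (10)²·∫sin(2x)² dx = 100·π/2 = 50*π;  (20)²·∫cos(4x)² dx = 400·π/2 = 200*π.
  (u')² cross terms: 2·(10)·(20)·∫sin(2x)·cos(4x) dx = 400·(0) = 0.
  So ∫_0^π (u')² dx = 50*π + 200*π + 0 = 250*π.
||u||_{H^1}^2 = (25*π) + (250*π) = 275*π.


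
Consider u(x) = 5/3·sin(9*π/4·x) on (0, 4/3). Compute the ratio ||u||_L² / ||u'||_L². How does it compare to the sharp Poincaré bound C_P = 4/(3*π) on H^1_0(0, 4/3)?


||u||_L² / ||u'||_L² = 4/(9*π) < C_P = 4/(3*π).

u(x) = 5/3·sin(9*π/4·x), so u'(x) = 15*π*cos(9*π*x/4)/4.
Writing u(x) = A·sin(kπx/L) with A = 5/3 and k = 3, use ∫_0^L sin²(kπx/L) dx = L/2 and ∫_0^L cos²(kπx/L) dx = L/2.
u² = 25/9·sin²(9*π/4·x) and (u')² = 225*π^2/16·cos²(9*π/4·x), and each of sin², cos² integrates to L/2 = 2/3 over (0, 4/3).
∫_0^4/3 u² dx = 50/27, so ||u||_L² = 5*sqrt(6)/9.
∫_0^4/3 (u')² dx = 75*π^2/8, so ||u'||_L² = 5*sqrt(6)*π/4.
Ratio ||u||_L² / ||u'||_L² = 4/(9*π).
Sharp Poincaré constant on H^1_0(0, 4/3) is C_P = L/π = 4/(3*π), achieved by sin(3*π/4·x).
This is the k = 3 harmonic; the ratio L/(kπ) is strictly less than C_P = L/π, consistent with the sharp inequality ||u||_L² ≤ C_P ||u'||_L².


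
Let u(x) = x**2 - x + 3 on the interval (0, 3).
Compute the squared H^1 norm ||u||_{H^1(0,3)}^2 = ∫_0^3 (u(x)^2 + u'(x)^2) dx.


||u||_{H^1}^2 = 921/10

The H^1 norm (squared) on an interval (0, L) is
  ||u||_{H^1}^2 = ∫_0^L u(x)^2 dx + ∫_0^L u'(x)^2 dx.
Compute u'(x) = 2*x - 1.
Then u(x)^2 = x**4 - 2*x**3 + 7*x**2 - 6*x + 9 and u'(x)^2 = 4*x**2 - 4*x + 1.
Integrate each monomial from 0 to 3 using ∫_0^3 c·x^n dx = c·3^(n+1)/(n+1):
  ∫_0^3 u(x)^2 dx = ∫_0^3 (x^4 - 2*x^3 + 7*x^2 - 6*x + 9) dx. Term by term:
    ∫_0^3 x^4 dx = 243/5;  ∫_0^3 -2*x^3 dx = -81/2;  ∫_0^3 7*x^2 dx = 63;
    ∫_0^3 -6*x dx = -27;  ∫_0^3 9 dx = 27.
  Sum: 243/5 − 81/2 + 63 − 27 + 27 = 711/10.
  ∫_0^3 u'(x)^2 dx = ∫_0^3 (4*x^2 - 4*x + 1) dx. Term by term:
    ∫_0^3 4*x^2 dx = 36;  ∫_0^3 -4*x dx = -18;  ∫_0^3 1 dx = 3.
  Sum: 36 − 18 + 3 = 21.
Adding: ||u||_{H^1}^2 = 711/10 + 21 = 921/10.


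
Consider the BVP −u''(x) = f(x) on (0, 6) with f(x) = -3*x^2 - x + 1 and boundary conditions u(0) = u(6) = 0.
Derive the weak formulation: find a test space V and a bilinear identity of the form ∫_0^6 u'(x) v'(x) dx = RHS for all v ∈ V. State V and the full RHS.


V = H^1_0(0, 6) (so v(0) = v(6) = 0); weak form: ∫_0^6 u'v' dx = ∫_0^6 (-3*x^2 - x + 1) v dx for all v ∈ V.

Multiply both sides by a test function v and integrate from 0 to 6:
  ∫_0^6 −u''(x) v(x) dx = ∫_0^6 f(x) v(x) dx.
Integrate the LHS by parts once:
  ∫_0^6 −u'' v dx = −[u'(x) v(x)]_0^6 + ∫_0^6 u'(x) v'(x) dx.
Thus ∫_0^6 u'(x) v'(x) dx = ∫_0^6 f(x) v(x) dx + [u'(x) v(x)]_0^6.
Choose V so that boundary terms are either known or forced to vanish.
u is Dirichlet: u(0) = u(6) = 0. Let V = H^1_0(0, 6); then v(0) = v(6) = 0, and [u' v]_0^6 = 0.
Weak formulation: find u (satisfying any essential BC) such that ∫_0^6 u'(x) v'(x) dx = ∫_0^6 f v dx for all v ∈ V.
Substituting f(x) = -3*x^2 - x + 1, the right-hand side is ∫_0^6 (-3*x^2 - x + 1) v dx.


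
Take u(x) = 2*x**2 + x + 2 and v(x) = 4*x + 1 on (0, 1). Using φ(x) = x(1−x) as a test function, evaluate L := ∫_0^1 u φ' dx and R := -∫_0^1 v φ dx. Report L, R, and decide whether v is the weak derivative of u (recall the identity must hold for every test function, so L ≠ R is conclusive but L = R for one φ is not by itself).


LHS = -1/2, RHS = -1/2. Yes, v = u' weakly.

u(x) = 2*x**2 + x + 2, classical derivative u'(x) = 4*x + 1.
φ(x) = x(1−x), so φ'(x) = 1 - 2*x.
Note φ(0) = φ(1) = 0, so the boundary term u·φ vanishes.
LHS = ∫_0^1 u(x) φ'(x) dx = ∫_0^1 (-4*x^3 - 3*x + 2) dx. Term by term:
  ∫_0^1 -4*x^3 dx = -1;  ∫_0^1 -3*x dx = -3/2;  ∫_0^1 2 dx = 2.
Sum: -1 − 3/2 + 2 = -1/2.
So LHS = -1/2.
∫_0^1 v(x) φ(x) dx = ∫_0^1 (-4*x^3 + 3*x^2 + x) dx. Term by term:
  ∫_0^1 -4*x^3 dx = -1;  ∫_0^1 3*x^2 dx = 1;  ∫_0^1 x dx = 1/2.
Sum: -1 + 1 + 1/2 = 1/2.
So RHS = -∫_0^1 v(x) φ(x) dx = -1/2.
LHS = RHS, so the identity holds for this test φ.
Moreover u is smooth here and v(x) = u'(x) = 4*x + 1 pointwise, so the identity holds for every test function. Hence v is the weak derivative of u.


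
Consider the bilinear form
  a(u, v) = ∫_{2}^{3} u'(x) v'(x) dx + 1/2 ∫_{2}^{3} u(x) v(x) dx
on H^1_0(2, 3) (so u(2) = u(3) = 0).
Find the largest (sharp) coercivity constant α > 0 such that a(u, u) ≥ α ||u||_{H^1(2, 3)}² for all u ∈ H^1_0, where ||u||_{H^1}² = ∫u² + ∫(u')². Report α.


α = (1/2 + π^2)/(1 + π^2)

Coercivity of a(·,·) on H^1_0(2, 3) means a(u, u) ≥ α ||u||_{H^1}² for every u ∈ H^1_0.
The interval has length L = 1, and Poincaré/coercivity depend only on L. Here a(u, u) = ∫(u')² + (1/2)·∫u².
Here 0 < c = 1/2 < 1. The condition a(u,u) ≥ α||u||_{H^1}² reads (1−α)∫(u')² ≥ (α−c)∫u². Any admissible α is ≤ 1 (rapidly oscillating u have ∫u²/∫(u')² → 0), and α = 1 would force 0 ≥ (1−c)∫u², impossible since c < 1; so 1−α > 0. By the sharp Poincaré inequality on H^1_0 of an interval of length L, ∫(u')² ≥ (π/L)²∫u² with equality for the first sine mode sin(π(x−x₀)/L) (x₀ the left endpoint), so the inequality holds for all u iff (1−α)(π/L)² ≥ α − c, i.e. α ≤ ((π/L)² + c)/((π/L)² + 1) = (1 + c(L/π)²)/(1 + (L/π)²). With (π/L)² = π^2 and c = 1/2, the largest admissible constant is α = ((π/L)² + c)/((π/L)² + 1).
Simplifying, α = (1/2 + π^2)/(1 + π^2).


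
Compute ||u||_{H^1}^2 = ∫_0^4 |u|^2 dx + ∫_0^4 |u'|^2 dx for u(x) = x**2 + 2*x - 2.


||u||_{H^1}^2 = 8672/15

The H^1 norm (squared) on an interval (0, L) is
  ||u||_{H^1}^2 = ∫_0^L u(x)^2 dx + ∫_0^L u'(x)^2 dx.
Compute u'(x) = 2*x + 2.
Then u(x)^2 = x**4 + 4*x**3 - 8*x + 4 and u'(x)^2 = 4*x**2 + 8*x + 4.
Integrate each monomial from 0 to 4 using ∫_0^4 c·x^n dx = c·4^(n+1)/(n+1):
  ∫_0^4 u(x)^2 dx = ∫_0^4 (x^4 + 4*x^3 - 8*x + 4) dx. Term by term:
    ∫_0^4 x^4 dx = 1024/5;  ∫_0^4 4*x^3 dx = 256;  ∫_0^4 -8*x dx = -64;
    ∫_0^4 4 dx = 16.
  Sum: 1024/5 + 256 − 64 + 16 = 2064/5.
  ∫_0^4 u'(x)^2 dx = ∫_0^4 (4*x^2 + 8*x + 4) dx. Term by term:
    ∫_0^4 4*x^2 dx = 256/3;  ∫_0^4 8*x dx = 64;  ∫_0^4 4 dx = 16.
  Sum: 256/3 + 64 + 16 = 496/3.
Adding: ||u||_{H^1}^2 = 2064/5 + 496/3 = 8672/15.


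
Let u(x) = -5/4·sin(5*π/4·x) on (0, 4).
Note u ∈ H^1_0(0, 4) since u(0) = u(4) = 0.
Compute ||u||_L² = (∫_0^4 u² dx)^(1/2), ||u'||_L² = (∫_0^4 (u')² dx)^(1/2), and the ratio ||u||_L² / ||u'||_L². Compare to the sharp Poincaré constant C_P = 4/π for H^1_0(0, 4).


||u||_L² / ||u'||_L² = 4/(5*π) < C_P = 4/π.

u(x) = -5/4·sin(5*π/4·x), so u'(x) = -25*π*cos(5*π*x/4)/16.
Writing u(x) = A·sin(kπx/L) with A = -5/4 and k = 5, use ∫_0^L sin²(kπx/L) dx = L/2 and ∫_0^L cos²(kπx/L) dx = L/2.
u² = 25/16·sin²(5*π/4·x) and (u')² = 625*π^2/256·cos²(5*π/4·x), and each of sin², cos² integrates to L/2 = 2 over (0, 4).
∫_0^4 u² dx = 25/8, so ||u||_L² = 5*sqrt(2)/4.
∫_0^4 (u')² dx = 625*π^2/128, so ||u'||_L² = 25*sqrt(2)*π/16.
Ratio ||u||_L² / ||u'||_L² = 4/(5*π).
Sharp Poincaré constant on H^1_0(0, 4) is C_P = L/π = 4/π, achieved by sin(π/4·x).
This is the k = 5 harmonic; the ratio L/(kπ) is strictly less than C_P = L/π, consistent with the sharp inequality ||u||_L² ≤ C_P ||u'||_L².


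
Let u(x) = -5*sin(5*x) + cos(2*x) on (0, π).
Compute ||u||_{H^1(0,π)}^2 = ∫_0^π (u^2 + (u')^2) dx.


||u||_{H^1(0,π)}^2 = -500/21 + 655*π/2

u'(x) = -2*sin(2*x) - 25*cos(5*x).
Expand u² and (u')² and integrate term by term on (0, π), using: for integers n ≥ 1, ∫_0^π sin²(nx) dx = ∫_0^π cos²(nx) dx = π/2; for n ≠ n', ∫_0^π sin(nx)sin(n'x) dx = ∫_0^π cos(nx)cos(n'x) dx = 0; and by product-to-sum, ∫_0^π sin(nx)cos(n'x) dx = ½∫_0^π [sin((n+n')x) + sin((n−n')x)] dx, which is 0 when n+n' is even and 2n/(n²−n'²) when n+n' is odd (it need not vanish on (0, π)).
  u² squared terms: (-5)²·∫sin(5x)² dx = 25·π/2 = 25*π/2;  (1)²·∫cos(2x)² dx = 1·π/2 = π/2.
  u² cross terms: 2·(-5)·(1)·∫sin(5x)·cos(2x) dx = -10·(10/21) = -100/21.
  So ∫_0^π u² dx = 25*π/2 + π/2 − 100/21 = -100/21 + 13*π.
  (u')² squared terms: (-25)²·∫cos(5x)² dx = 625·π/2 = 625*π/2;  (-2)²·∫sin(2x)² dx = 4·π/2 = 2*π.
  (u')² cross terms: 2·(-25)·(-2)·∫cos(5x)·sin(2x) dx = 100·(-4/21) = -400/21.
  So ∫_0^π (u')² dx = 625*π/2 + 2*π − 400/21 = -400/21 + 629*π/2.
||u||_{H^1}^2 = (-100/21 + 13*π) + (-400/21 + 629*π/2) = -500/21 + 655*π/2.


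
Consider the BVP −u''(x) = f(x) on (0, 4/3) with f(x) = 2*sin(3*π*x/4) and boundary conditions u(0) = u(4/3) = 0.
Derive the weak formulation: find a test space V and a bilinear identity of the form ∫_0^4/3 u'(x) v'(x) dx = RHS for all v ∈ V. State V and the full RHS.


V = H^1_0(0, 4/3) (so v(0) = v(4/3) = 0); weak form: ∫_0^4/3 u'v' dx = ∫_0^4/3 (2*sin(3*π*x/4)) v dx for all v ∈ V.

Multiply both sides by a test function v and integrate from 0 to 4/3:
  ∫_0^4/3 −u''(x) v(x) dx = ∫_0^4/3 f(x) v(x) dx.
Integrate the LHS by parts once:
  ∫_0^4/3 −u'' v dx = −[u'(x) v(x)]_0^4/3 + ∫_0^4/3 u'(x) v'(x) dx.
Thus ∫_0^4/3 u'(x) v'(x) dx = ∫_0^4/3 f(x) v(x) dx + [u'(x) v(x)]_0^4/3.
Choose V so that boundary terms are either known or forced to vanish.
u is Dirichlet: u(0) = u(4/3) = 0. Let V = H^1_0(0, 4/3); then v(0) = v(4/3) = 0, and [u' v]_0^4/3 = 0.
Weak formulation: find u (satisfying any essential BC) such that ∫_0^4/3 u'(x) v'(x) dx = ∫_0^4/3 f v dx for all v ∈ V.
Substituting f(x) = 2*sin(3*π*x/4), the right-hand side is ∫_0^4/3 (2*sin(3*π*x/4)) v dx.


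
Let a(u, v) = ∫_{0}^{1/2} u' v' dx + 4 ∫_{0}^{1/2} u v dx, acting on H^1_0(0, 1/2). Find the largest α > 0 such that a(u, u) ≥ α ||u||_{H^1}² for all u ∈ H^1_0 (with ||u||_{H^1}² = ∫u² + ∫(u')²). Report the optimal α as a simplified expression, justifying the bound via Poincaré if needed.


α = 1

Coercivity of a(·,·) on H^1_0(0, 1/2) means a(u, u) ≥ α ||u||_{H^1}² for every u ∈ H^1_0.
The interval has length L = 1/2, and Poincaré/coercivity depend only on L. Here a(u, u) = ∫(u')² + (4)·∫u².
Here c = 4 ≥ 1, so a(u,u) = ∫(u')² + c∫u² ≥ ∫(u')² + ∫u² = ||u||_{H^1}², i.e. α = 1 works. No larger α is possible: a(u,u) ≥ α||u||_{H^1}² means (1−α)∫(u')² ≥ (α−c)∫u², and for the modes u_n = sin(nπ(x−x₀)/L) (x₀ the left endpoint) one has ∫u_n²/∫(u_n')² = (L/(nπ))² → 0, so a(u_n,u_n)/||u_n||_{H^1}² → 1. Hence the optimal constant is α = 1.
Therefore α = 1.
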